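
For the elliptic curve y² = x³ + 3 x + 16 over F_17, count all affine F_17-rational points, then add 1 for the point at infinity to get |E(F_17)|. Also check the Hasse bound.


Affine points = {(0, 4), (0, 13), (2, 8), (2, 9), (3, 1), (3, 16), (8, 5), (8, 12), (10, 3), (10, 14), (13, 5), (13, 12), (15, 6), (15, 11)}; affine count = 14; |E(F_17)| = 15.

Discriminant check: Δ ∝ 4a³ + 27b² = 4·3³ + 27·16² = 4·27 + 27·256 ≡ 16 (mod 17). Nonzero ⇒ E is nonsingular.
For each x ∈ F_17, compute rhs = x³ + 3·x + 16 mod 17, then count y ∈ F_17 with y² ≡ rhs.
  x = 0: rhs = 16, matching y values: 4, 13 (2 points).
  x = 1: rhs = 3, matching y values: none (0 points).
  x = 2: rhs = 13, matching y values: 8, 9 (2 points).
  x = 3: rhs = 1, matching y values: 1, 16 (2 points).
  x = 4: rhs = 7, matching y values: none (0 points).
  x = 5: rhs = 3, matching y values: none (0 points).
  x = 6: rhs = 12, matching y values: none (0 points).
  x = 7: rhs = 6, matching y values: none (0 points).
  x = 8: rhs = 8, matching y values: 5, 12 (2 points).
  x = 9: rhs = 7, matching y values: none (0 points).
  x = 10: rhs = 9, matching y values: 3, 14 (2 points).
  x = 11: rhs = 3, matching y values: none (0 points).
  x = 12: rhs = 12, matching y values: none (0 points).
  x = 13: rhs = 8, matching y values: 5, 12 (2 points).
  x = 14: rhs = 14, matching y values: none (0 points).
  x = 15: rhs = 2, matching y values: 6, 11 (2 points).
  x = 16: rhs = 12, matching y values: none (0 points).
Total affine count: 14.
Full point count |E(F_17)| = 14 + 1 = 15.
Hasse bound: |15 − (17+1)| = |-3| = 3 ≤ 2√17 ≈ 8.2462 ✓.


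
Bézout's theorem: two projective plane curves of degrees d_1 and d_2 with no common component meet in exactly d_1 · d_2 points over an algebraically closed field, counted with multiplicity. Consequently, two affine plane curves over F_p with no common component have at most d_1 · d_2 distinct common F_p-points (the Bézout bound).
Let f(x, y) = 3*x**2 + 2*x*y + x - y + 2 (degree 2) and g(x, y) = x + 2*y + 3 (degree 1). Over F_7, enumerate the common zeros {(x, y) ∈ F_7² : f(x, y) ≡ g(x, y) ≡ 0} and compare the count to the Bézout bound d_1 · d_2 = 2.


Common zeros: {(0, 2), (6, 6)}; count = 2; Bézout bound = 2.

deg(f) = 2, deg(g) = 1, so Bézout bound = 2.
Scan x ∈ F_7. For each x, list the y ∈ F_7 with f(x, y) ≡ 0 and those with g(x, y) ≡ 0 (mod 7); the common zeros in that column are the intersection.
  x = 0: f ≡ 0 at y ∈ {2}; g ≡ 0 at y ∈ {2}; common: {2}.
  x = 1: f ≡ 0 at y ∈ {1}; g ≡ 0 at y ∈ {5}; common: ∅.
  x = 2: f ≡ 0 at y ∈ {4}; g ≡ 0 at y ∈ {1}; common: ∅.
  x = 3: f ≡ 0 at y ∈ {2}; g ≡ 0 at y ∈ {4}; common: ∅.
  x = 4: f ≡ 0 at y ∈ ∅; g ≡ 0 at y ∈ {0}; common: ∅.
  x = 5: f ≡ 0 at y ∈ {1}; g ≡ 0 at y ∈ {3}; common: ∅.
  x = 6: f ≡ 0 at y ∈ {6}; g ≡ 0 at y ∈ {6}; common: {6}.
Collecting: common zeros = {(0, 2), (6, 6)}, so the count is 2.
Comparison with the Bézout bound: 2 ≤ 2 = deg(f)·deg(g), as expected for curves with no common component (the bound is attained).


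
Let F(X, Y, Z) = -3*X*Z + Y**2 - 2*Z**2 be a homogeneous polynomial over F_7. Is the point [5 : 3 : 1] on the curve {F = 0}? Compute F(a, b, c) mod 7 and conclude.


F(5,3,1) ≡ 6 (mod 7); P is NOT on the curve.

Evaluate F(5, 3, 1) term-by-term (mod 7).
  -3*X*Z ↦ -3·5·1·1 = -15
  Y**2 ↦ 1·1·9·1 = 9
  -2*Z**2 ↦ -2·1·1·1 = -2
Sum: F(5, 3, 1) = (-15) + (9) + (-2) = -8.
Reducing mod 7: -8 ≡ 6 (mod 7).
Since F(a, b, c) ≡ 6 ≠ 0 (mod 7), P does NOT lie on the curve.


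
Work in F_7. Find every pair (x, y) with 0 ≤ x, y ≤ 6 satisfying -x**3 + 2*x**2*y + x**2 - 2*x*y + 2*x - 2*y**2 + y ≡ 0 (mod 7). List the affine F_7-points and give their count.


Affine F_7-points: {(0, 0), (0, 4), (2, 0), (2, 6), (4, 4), (4, 5), (5, 4), (5, 6), (6, 0), (6, 6)}; count = 10.

For each of the 49 pairs (x, y) ∈ F_7², evaluate f(x, y) mod 7. Record the zeros.
  x = 0: [0↦0, 1↦6, 2↦1, 3↦6, 4↦0, 5↦4, 6↦4]  zeros at y ∈ {0, 4}
  x = 1: [0↦2, 1↦1, 2↦3, 3↦1, 4↦2, 5↦6, 6↦6]  zeros at y ∈ ∅
  x = 2: [0↦0, 1↦3, 2↦2, 3↦4, 4↦2, 5↦3, 6↦0]  zeros at y ∈ {0, 6}
  x = 3: [0↦2, 1↦6, 2↦6, 3↦2, 4↦1, 5↦3, 6↦1]  zeros at y ∈ ∅
  x = 4: [0↦2, 1↦4, 2↦2, 3↦3, 4↦0, 5↦0, 6↦3]  zeros at y ∈ {4, 5}
  x = 5: [0↦1, 1↦5, 2↦5, 3↦1, 4↦0, 5↦2, 6↦0]  zeros at y ∈ {4, 6}
  x = 6: [0↦0, 1↦3, 2↦2, 3↦4, 4↦2, 5↦3, 6↦0]  zeros at y ∈ {0, 6}
Collecting zeros: affine points = {(0, 0), (0, 4), (2, 0), (2, 6), (4, 4), (4, 5), (5, 4), (5, 6), (6, 0), (6, 6)}.
Total count |C(F_7)_aff| = 10.


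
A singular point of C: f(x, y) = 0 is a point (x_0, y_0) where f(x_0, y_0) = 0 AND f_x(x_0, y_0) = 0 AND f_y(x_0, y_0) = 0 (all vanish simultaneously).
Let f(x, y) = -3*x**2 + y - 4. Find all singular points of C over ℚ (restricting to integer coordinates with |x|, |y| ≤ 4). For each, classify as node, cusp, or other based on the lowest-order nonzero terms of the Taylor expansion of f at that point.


No singular points in the scanned grid; C is smooth there.

Compute partial derivatives:
  f_x = -6*x.
  f_y = 1.
f_y = 1 is a nonzero constant, so f_y never vanishes: no point (x, y) can satisfy f = f_x = f_y = 0. In particular no (x, y) ∈ {−4, ..., 4}² is singular; the curve is smooth.


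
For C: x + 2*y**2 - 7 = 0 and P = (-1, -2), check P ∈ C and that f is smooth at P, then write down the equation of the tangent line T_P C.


Tangent line at P: x - 8*y - 15 = 0.

Step 1: f(-1, -2) = 0, so P lies on C.
Step 2: partial derivatives
  f_x(x, y) = 1, f_y(x, y) = 4*y.
  f_x(P) = 1, f_y(P) = -8 (gradient nonzero, so P is smooth).
Step 3: tangent line at P: 1·(x − -1) + -8·(y − -2) = 0.
Expanding: x - 8*y - 15 = 0.


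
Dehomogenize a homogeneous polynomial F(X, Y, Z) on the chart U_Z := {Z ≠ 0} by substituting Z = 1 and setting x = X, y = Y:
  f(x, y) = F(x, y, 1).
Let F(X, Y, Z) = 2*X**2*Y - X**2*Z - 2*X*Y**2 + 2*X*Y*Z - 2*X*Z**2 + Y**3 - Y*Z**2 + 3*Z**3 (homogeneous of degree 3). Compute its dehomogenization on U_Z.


f(x, y) = 2*x**2*y - x**2 - 2*x*y**2 + 2*x*y - 2*x + y**3 - y + 3

On U_Z we set Z = 1. Each monomial c·X^i·Y^j·Z^k in F becomes c·x^i·y^j·1^k = c·x^i·y^j.
Substituting Z = 1: F(X, Y, 1) = 2*x**2*y - x**2 - 2*x*y**2 + 2*x*y - 2*x + y**3 - y + 3.
Note: deg(f) ≤ deg(F) = 3; strict inequality happens when F is divisible by Z (lost terms).


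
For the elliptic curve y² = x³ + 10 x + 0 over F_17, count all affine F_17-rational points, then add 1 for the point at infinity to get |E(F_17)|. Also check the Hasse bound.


Affine points = {(0, 0), (4, 6), (4, 11), (6, 2), (6, 15), (11, 8), (11, 9), (13, 7), (13, 10)}; affine count = 9; |E(F_17)| = 10.

Discriminant check: Δ ∝ 4a³ + 27b² = 4·10³ + 27·0² = 4·1000 + 27·0 ≡ 5 (mod 17). Nonzero ⇒ E is nonsingular.
For each x ∈ F_17, compute rhs = x³ + 10·x + 0 mod 17, then count y ∈ F_17 with y² ≡ rhs.
  x = 0: rhs = 0, matching y values: 0 (1 points).
  x = 1: rhs = 11, matching y values: none (0 points).
  x = 2: rhs = 11, matching y values: none (0 points).
  x = 3: rhs = 6, matching y values: none (0 points).
  x = 4: rhs = 2, matching y values: 6, 11 (2 points).
  x = 5: rhs = 5, matching y values: none (0 points).
  x = 6: rhs = 4, matching y values: 2, 15 (2 points).
  x = 7: rhs = 5, matching y values: none (0 points).
  x = 8: rhs = 14, matching y values: none (0 points).
  x = 9: rhs = 3, matching y values: none (0 points).
  x = 10: rhs = 12, matching y values: none (0 points).
  x = 11: rhs = 13, matching y values: 8, 9 (2 points).
  x = 12: rhs = 12, matching y values: none (0 points).
  x = 13: rhs = 15, matching y values: 7, 10 (2 points).
  x = 14: rhs = 11, matching y values: none (0 points).
  x = 15: rhs = 6, matching y values: none (0 points).
  x = 16: rhs = 6, matching y values: none (0 points).
Total affine count: 9.
Full point count |E(F_17)| = 9 + 1 = 10.
Hasse bound: |10 − (17+1)| = |-8| = 8 ≤ 2√17 ≈ 8.2462 ✓.


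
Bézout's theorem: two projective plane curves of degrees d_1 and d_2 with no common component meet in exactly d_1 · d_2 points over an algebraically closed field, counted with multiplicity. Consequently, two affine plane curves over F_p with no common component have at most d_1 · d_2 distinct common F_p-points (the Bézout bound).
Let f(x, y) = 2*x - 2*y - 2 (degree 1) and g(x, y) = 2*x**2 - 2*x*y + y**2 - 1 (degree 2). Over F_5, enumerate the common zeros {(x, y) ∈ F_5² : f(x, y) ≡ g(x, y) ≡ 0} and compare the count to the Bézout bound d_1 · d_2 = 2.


Common zeros: {(0, 4)}; count = 1; Bézout bound = 2.

deg(f) = 1, deg(g) = 2, so Bézout bound = 2.
Scan x ∈ F_5. For each x, list the y ∈ F_5 with f(x, y) ≡ 0 and those with g(x, y) ≡ 0 (mod 5); the common zeros in that column are the intersection.
  x = 0: f ≡ 0 at y ∈ {4}; g ≡ 0 at y ∈ {1, 4}; common: {4}.
  x = 1: f ≡ 0 at y ∈ {0}; g ≡ 0 at y ∈ {1}; common: ∅.
  x = 2: f ≡ 0 at y ∈ {1}; g ≡ 0 at y ∈ ∅; common: ∅.
  x = 3: f ≡ 0 at y ∈ {2}; g ≡ 0 at y ∈ ∅; common: ∅.
  x = 4: f ≡ 0 at y ∈ {3}; g ≡ 0 at y ∈ {4}; common: ∅.
Collecting: common zeros = {(0, 4)}, so the count is 1.
Comparison with the Bézout bound: 1 ≤ 2 = deg(f)·deg(g), as expected for curves with no common component (the affine F_5-count falls short of the bound because intersections may lie at infinity, over extension fields, or carry multiplicity).


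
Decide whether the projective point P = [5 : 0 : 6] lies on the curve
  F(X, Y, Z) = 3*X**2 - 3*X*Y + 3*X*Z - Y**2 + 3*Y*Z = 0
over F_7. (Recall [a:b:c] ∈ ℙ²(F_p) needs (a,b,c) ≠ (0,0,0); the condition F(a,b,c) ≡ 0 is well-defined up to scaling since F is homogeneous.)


F(5,0,6) ≡ 4 (mod 7); P is NOT on the curve.

Evaluate F(5, 0, 6) term-by-term (mod 7).
  3*X**2 ↦ 3·25·1·1 = 75
  -3*X*Y ↦ -3·5·0·1 = 0
  3*X*Z ↦ 3·5·1·6 = 90
  -Y**2 ↦ -1·1·0·1 = 0
  3*Y*Z ↦ 3·1·0·6 = 0
Sum: F(5, 0, 6) = (75) + (0) + (90) + (0) + (0) = 165.
Reducing mod 7: 165 ≡ 4 (mod 7).
Since F(a, b, c) ≡ 4 ≠ 0 (mod 7), P does NOT lie on the curve.


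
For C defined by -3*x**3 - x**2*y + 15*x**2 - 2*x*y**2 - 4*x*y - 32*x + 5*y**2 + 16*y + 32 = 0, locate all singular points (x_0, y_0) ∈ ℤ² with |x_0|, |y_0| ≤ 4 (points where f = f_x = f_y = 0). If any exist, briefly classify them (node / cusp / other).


Singular points: {(2, -2)}; classification: node.

Compute partial derivatives:
  f_x = -9*x**2 - 2*x*y + 30*x - 2*y**2 - 4*y - 32.
  f_y = -x**2 - 4*x*y - 4*x + 10*y + 16.
Scan x_0 ∈ {−4, ..., 4}. For each x_0, f_y(x_0, y) is a polynomial in y; find its integer roots y ∈ {−4, ..., 4}, then test f_x and f at those candidates.
  x = -4: f_y(-4, y) = 26*y + 16; no integer root y with |y| ≤ 4.
  x = -3: f_y(-3, y) = 22*y + 19; no integer root y with |y| ≤ 4.
  x = -2: f_y(-2, y) = 18*y + 20; no integer root y with |y| ≤ 4.
  x = -1: f_y(-1, y) = 14*y + 19; no integer root y with |y| ≤ 4.
  x = 0: f_y(0, y) = 10*y + 16; no integer root y with |y| ≤ 4.
  x = 1: f_y(1, y) = 6*y + 11; no integer root y with |y| ≤ 4.
  x = 2: f_y(2, y) = 2*y + 4; vanishes at y ∈ {-2}. (2, -2): f_x = 0, f = 0 — SINGULAR.
  x = 3: f_y(3, y) = -2*y - 5; no integer root y with |y| ≤ 4.
  x = 4: f_y(4, y) = -6*y - 16; no integer root y with |y| ≤ 4.
Only singular point on the grid: (2, -2).
Classify: substitute x = 2 + u, y = -2 + v and expand: f = -3*u**3 - u**2*v - u**2 - 2*u*v**2 + v**2.
No constant or linear terms (consistent with a singular point). Quadratic part: -u**2 + v**2. Cubic part: -3*u**3 - u**2*v - 2*u*v**2.
The quadratic part v**2 - u**2 = (v − u)(v + u) splits into two distinct linear factors, so there are two distinct tangent lines y − -2 = ±(x − 2) — this is a node (ordinary double point).
Classification: node.


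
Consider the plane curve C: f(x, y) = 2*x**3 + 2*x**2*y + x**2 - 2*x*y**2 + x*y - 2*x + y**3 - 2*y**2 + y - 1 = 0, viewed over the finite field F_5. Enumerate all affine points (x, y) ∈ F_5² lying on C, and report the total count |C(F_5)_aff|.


Affine F_5-points: {(0, 4), (1, 0), (1, 2), (2, 0), (3, 4), (4, 0)}; count = 6.

For each of the 25 pairs (x, y) ∈ F_5², evaluate f(x, y) mod 5. Record the zeros.
  x = 0: [0↦4, 1↦4, 2↦1, 3↦1, 4↦0]  zeros at y ∈ {4}
  x = 1: [0↦0, 1↦1, 2↦0, 3↦3, 4↦1]  zeros at y ∈ {0, 2}
  x = 2: [0↦0, 1↦1, 2↦1, 3↦1, 4↦2]  zeros at y ∈ {0}
  x = 3: [0↦1, 1↦1, 2↦1, 3↦2, 4↦0]  zeros at y ∈ {4}
  x = 4: [0↦0, 1↦3, 2↦2, 3↦3, 4↦2]  zeros at y ∈ {0}
Collecting zeros: affine points = {(0, 4), (1, 0), (1, 2), (2, 0), (3, 4), (4, 0)}.
Total count |C(F_5)_aff| = 6.


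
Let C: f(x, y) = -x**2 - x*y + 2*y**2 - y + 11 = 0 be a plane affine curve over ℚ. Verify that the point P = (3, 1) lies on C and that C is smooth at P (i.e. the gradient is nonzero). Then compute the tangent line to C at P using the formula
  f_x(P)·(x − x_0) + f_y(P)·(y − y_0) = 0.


Tangent line at P: 21 - 7*x = 0.

Step 1: f(3, 1) = 0, so P lies on C.
Step 2: partial derivatives
  f_x(x, y) = -2*x - y, f_y(x, y) = -x + 4*y - 1.
  f_x(P) = -7, f_y(P) = 0 (gradient nonzero, so P is smooth).
Step 3: tangent line at P: -7·(x − 3) + 0·(y − 1) = 0.
Expanding: 21 - 7*x = 0.


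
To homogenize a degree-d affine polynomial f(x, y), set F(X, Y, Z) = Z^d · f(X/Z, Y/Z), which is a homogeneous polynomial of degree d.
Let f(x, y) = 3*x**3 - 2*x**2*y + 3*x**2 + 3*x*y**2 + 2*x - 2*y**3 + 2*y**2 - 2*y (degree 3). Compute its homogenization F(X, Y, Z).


F(X, Y, Z) = 3*X**3 - 2*X**2*Y + 3*X**2*Z + 3*X*Y**2 + 2*X*Z**2 - 2*Y**3 + 2*Y**2*Z - 2*Y*Z**2

deg(f) = 3.
Substitute x = X/Z, y = Y/Z into f, then multiply by Z^3.
  monomial 3·x^3·y^0 ↦ 3·X^3·Y^0·Z^0.
  monomial -2·x^2·y^1 ↦ -2·X^2·Y^1·Z^0.
  monomial 3·x^2·y^0 ↦ 3·X^2·Y^0·Z^1.
  monomial 3·x^1·y^2 ↦ 3·X^1·Y^2·Z^0.
  monomial 2·x^1·y^0 ↦ 2·X^1·Y^0·Z^2.
  monomial -2·x^0·y^3 ↦ -2·X^0·Y^3·Z^0.
  monomial 2·x^0·y^2 ↦ 2·X^0·Y^2·Z^1.
  monomial -2·x^0·y^1 ↦ -2·X^0·Y^1·Z^2.
Collecting: F(X, Y, Z) = 3*X**3 - 2*X**2*Y + 3*X**2*Z + 3*X*Y**2 + 2*X*Z**2 - 2*Y**3 + 2*Y**2*Z - 2*Y*Z**2.


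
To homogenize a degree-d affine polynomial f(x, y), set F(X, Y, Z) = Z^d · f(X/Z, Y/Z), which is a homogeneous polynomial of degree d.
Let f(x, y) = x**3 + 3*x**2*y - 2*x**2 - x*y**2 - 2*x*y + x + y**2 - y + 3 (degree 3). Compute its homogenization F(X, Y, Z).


F(X, Y, Z) = X**3 + 3*X**2*Y - 2*X**2*Z - X*Y**2 - 2*X*Y*Z + X*Z**2 + Y**2*Z - Y*Z**2 + 3*Z**3

deg(f) = 3.
Substitute x = X/Z, y = Y/Z into f, then multiply by Z^3.
  monomial 1·x^3·y^0 ↦ 1·X^3·Y^0·Z^0.
  monomial 3·x^2·y^1 ↦ 3·X^2·Y^1·Z^0.
  monomial -2·x^2·y^0 ↦ -2·X^2·Y^0·Z^1.
  monomial -1·x^1·y^2 ↦ -1·X^1·Y^2·Z^0.
  monomial -2·x^1·y^1 ↦ -2·X^1·Y^1·Z^1.
  monomial 1·x^1·y^0 ↦ 1·X^1·Y^0·Z^2.
  monomial 1·x^0·y^2 ↦ 1·X^0·Y^2·Z^1.
  monomial -1·x^0·y^1 ↦ -1·X^0·Y^1·Z^2.
  monomial 3·x^0·y^0 ↦ 3·X^0·Y^0·Z^3.
Collecting: F(X, Y, Z) = X**3 + 3*X**2*Y - 2*X**2*Z - X*Y**2 - 2*X*Y*Z + X*Z**2 + Y**2*Z - Y*Z**2 + 3*Z**3.


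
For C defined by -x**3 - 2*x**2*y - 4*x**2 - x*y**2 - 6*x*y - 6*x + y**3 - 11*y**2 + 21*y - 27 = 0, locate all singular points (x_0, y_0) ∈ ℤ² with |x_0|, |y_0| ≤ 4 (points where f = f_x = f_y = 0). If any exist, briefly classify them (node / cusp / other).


Singular points: {(-3, 3)}; classification: node.

Compute partial derivatives:
  f_x = -3*x**2 - 4*x*y - 8*x - y**2 - 6*y - 6.
  f_y = -2*x**2 - 2*x*y - 6*x + 3*y**2 - 22*y + 21.
Scan x_0 ∈ {−4, ..., 4}. For each x_0, f_y(x_0, y) is a polynomial in y; find its integer roots y ∈ {−4, ..., 4}, then test f_x and f at those candidates.
  x = -4: f_y(-4, y) = 3*y**2 - 14*y + 13; no integer root y with |y| ≤ 4.
  x = -3: f_y(-3, y) = 3*y**2 - 16*y + 21; vanishes at y ∈ {3}. (-3, 3): f_x = 0, f = 0 — SINGULAR.
  x = -2: f_y(-2, y) = 3*y**2 - 18*y + 25; no integer root y with |y| ≤ 4.
  x = -1: f_y(-1, y) = 3*y**2 - 20*y + 25; no integer root y with |y| ≤ 4.
  x = 0: f_y(0, y) = 3*y**2 - 22*y + 21; no integer root y with |y| ≤ 4.
  x = 1: f_y(1, y) = 3*y**2 - 24*y + 13; no integer root y with |y| ≤ 4.
  x = 2: f_y(2, y) = 3*y**2 - 26*y + 1; no integer root y with |y| ≤ 4.
  x = 3: f_y(3, y) = 3*y**2 - 28*y - 15; no integer root y with |y| ≤ 4.
  x = 4: f_y(4, y) = 3*y**2 - 30*y - 35; no integer root y with |y| ≤ 4.
Only singular point on the grid: (-3, 3).
Classify: substitute x = -3 + u, y = 3 + v and expand: f = -u**3 - 2*u**2*v - u**2 - u*v**2 + v**3 + v**2.
No constant or linear terms (consistent with a singular point). Quadratic part: -u**2 + v**2. Cubic part: -u**3 - 2*u**2*v - u*v**2 + v**3.
The quadratic part v**2 - u**2 = (v − u)(v + u) splits into two distinct linear factors, so there are two distinct tangent lines y − 3 = ±(x − -3) — this is a node (ordinary double point).
Classification: node.


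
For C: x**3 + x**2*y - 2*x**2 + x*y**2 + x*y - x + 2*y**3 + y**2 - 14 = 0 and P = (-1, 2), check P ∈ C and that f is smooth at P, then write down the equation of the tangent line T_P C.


Tangent line at P: 8*x + 24*y - 40 = 0.

Step 1: f(-1, 2) = 0, so P lies on C.
Step 2: partial derivatives
  f_x(x, y) = 3*x**2 + 2*x*y - 4*x + y**2 + y - 1, f_y(x, y) = x**2 + 2*x*y + x + 6*y**2 + 2*y.
  f_x(P) = 8, f_y(P) = 24 (gradient nonzero, so P is smooth).
Step 3: tangent line at P: 8·(x − -1) + 24·(y − 2) = 0.
Expanding: 8*x + 24*y - 40 = 0.


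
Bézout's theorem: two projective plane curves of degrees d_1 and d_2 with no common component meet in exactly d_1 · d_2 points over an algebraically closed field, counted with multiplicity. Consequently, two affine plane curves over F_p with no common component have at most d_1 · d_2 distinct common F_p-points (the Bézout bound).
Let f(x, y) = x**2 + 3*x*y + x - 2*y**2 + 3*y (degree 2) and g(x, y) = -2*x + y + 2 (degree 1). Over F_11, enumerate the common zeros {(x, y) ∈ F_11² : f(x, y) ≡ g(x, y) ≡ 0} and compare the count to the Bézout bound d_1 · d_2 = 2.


Common zeros: ∅; count = 0; Bézout bound = 2.

deg(f) = 2, deg(g) = 1, so Bézout bound = 2.
Scan x ∈ F_11. For each x, list the y ∈ F_11 with f(x, y) ≡ 0 and those with g(x, y) ≡ 0 (mod 11); the common zeros in that column are the intersection.
  x = 0: f ≡ 0 at y ∈ {0, 7}; g ≡ 0 at y ∈ {9}; common: ∅.
  x = 1: f ≡ 0 at y ∈ ∅; g ≡ 0 at y ∈ {0}; common: ∅.
  x = 2: f ≡ 0 at y ∈ ∅; g ≡ 0 at y ∈ {2}; common: ∅.
  x = 3: f ≡ 0 at y ∈ {1, 5}; g ≡ 0 at y ∈ {4}; common: ∅.
  x = 4: f ≡ 0 at y ∈ {1}; g ≡ 0 at y ∈ {6}; common: ∅.
  x = 5: f ≡ 0 at y ∈ {3, 6}; g ≡ 0 at y ∈ {8}; common: ∅.
  x = 6: f ≡ 0 at y ∈ ∅; g ≡ 0 at y ∈ {10}; common: ∅.
  x = 7: f ≡ 0 at y ∈ {3, 9}; g ≡ 0 at y ∈ {1}; common: ∅.
  x = 8: f ≡ 0 at y ∈ ∅; g ≡ 0 at y ∈ {3}; common: ∅.
  x = 9: f ≡ 0 at y ∈ {6, 9}; g ≡ 0 at y ∈ {5}; common: ∅.
  x = 10: f ≡ 0 at y ∈ {0}; g ≡ 0 at y ∈ {7}; common: ∅.
Collecting: common zeros = ∅, so the count is 0.
Comparison with the Bézout bound: 0 ≤ 2 = deg(f)·deg(g), as expected for curves with no common component (the affine F_11-count falls short of the bound because intersections may lie at infinity, over extension fields, or carry multiplicity).


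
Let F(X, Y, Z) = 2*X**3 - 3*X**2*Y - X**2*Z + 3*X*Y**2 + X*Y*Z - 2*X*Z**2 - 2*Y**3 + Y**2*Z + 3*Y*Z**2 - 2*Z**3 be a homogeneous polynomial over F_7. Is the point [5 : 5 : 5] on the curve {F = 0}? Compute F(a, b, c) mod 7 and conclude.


F(5,5,5) ≡ 0 (mod 7); P is on the curve.

Evaluate F(5, 5, 5) term-by-term (mod 7).
  2*X**3 ↦ 2·125·1·1 = 250
  -3*X**2*Y ↦ -3·25·5·1 = -375
  -X**2*Z ↦ -1·25·1·5 = -125
  3*X*Y**2 ↦ 3·5·25·1 = 375
  X*Y*Z ↦ 1·5·5·5 = 125
  -2*X*Z**2 ↦ -2·5·1·25 = -250
  -2*Y**3 ↦ -2·1·125·1 = -250
  Y**2*Z ↦ 1·1·25·5 = 125
  3*Y*Z**2 ↦ 3·1·5·25 = 375
  -2*Z**3 ↦ -2·1·1·125 = -250
Sum: F(5, 5, 5) = (250) + (-375) + (-125) + (375) + (125) + (-250) + (-250) + (125) + (375) + (-250) = 0.
Reducing mod 7: 0 ≡ 0 (mod 7).
Since F(a, b, c) ≡ 0 (mod 7), P lies on the curve.


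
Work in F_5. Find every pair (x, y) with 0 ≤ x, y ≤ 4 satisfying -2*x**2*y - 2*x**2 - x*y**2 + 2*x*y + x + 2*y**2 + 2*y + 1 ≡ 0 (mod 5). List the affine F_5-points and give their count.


Affine F_5-points: {(0, 1), (0, 3), (1, 0), (1, 3), (2, 0), (3, 1), (3, 4)}; count = 7.

For each of the 25 pairs (x, y) ∈ F_5², evaluate f(x, y) mod 5. Record the zeros.
  x = 0: [0↦1, 1↦0, 2↦3, 3↦0, 4↦1]  zeros at y ∈ {1, 3}
  x = 1: [0↦0, 1↦3, 2↦3, 3↦0, 4↦4]  zeros at y ∈ {0, 3}
  x = 2: [0↦0, 1↦3, 2↦1, 3↦4, 4↦2]  zeros at y ∈ {0}
  x = 3: [0↦1, 1↦0, 2↦2, 3↦2, 4↦0]  zeros at y ∈ {1, 4}
  x = 4: [0↦3, 1↦4, 2↦1, 3↦4, 4↦3]  zeros at y ∈ ∅
Collecting zeros: affine points = {(0, 1), (0, 3), (1, 0), (1, 3), (2, 0), (3, 1), (3, 4)}.
Total count |C(F_5)_aff| = 7.


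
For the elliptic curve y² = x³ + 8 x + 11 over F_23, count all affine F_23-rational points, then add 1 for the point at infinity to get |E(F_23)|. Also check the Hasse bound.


Affine points = {(2, 9), (2, 14), (3, 4), (3, 19), (8, 9), (8, 14), (11, 2), (11, 21), (12, 8), (12, 15), (13, 9), (13, 14), (16, 7), (16, 16), (17, 0), (20, 11), (20, 12), (22, 5), (22, 18)}; affine count = 19; |E(F_23)| = 20.

Discriminant check: Δ ∝ 4a³ + 27b² = 4·8³ + 27·11² = 4·512 + 27·121 ≡ 2 (mod 23). Nonzero ⇒ E is nonsingular.
For each x ∈ F_23, compute rhs = x³ + 8·x + 11 mod 23, then count y ∈ F_23 with y² ≡ rhs.
  x = 0: rhs = 11, matching y values: none (0 points).
  x = 1: rhs = 20, matching y values: none (0 points).
  x = 2: rhs = 12, matching y values: 9, 14 (2 points).
  x = 3: rhs = 16, matching y values: 4, 19 (2 points).
  x = 4: rhs = 15, matching y values: none (0 points).
  x = 5: rhs = 15, matching y values: none (0 points).
  x = 6: rhs = 22, matching y values: none (0 points).
  x = 7: rhs = 19, matching y values: none (0 points).
  x = 8: rhs = 12, matching y values: 9, 14 (2 points).
  x = 9: rhs = 7, matching y values: none (0 points).
  x = 10: rhs = 10, matching y values: none (0 points).
  x = 11: rhs = 4, matching y values: 2, 21 (2 points).
  x = 12: rhs = 18, matching y values: 8, 15 (2 points).
  x = 13: rhs = 12, matching y values: 9, 14 (2 points).
  x = 14: rhs = 15, matching y values: none (0 points).
  x = 15: rhs = 10, matching y values: none (0 points).
  x = 16: rhs = 3, matching y values: 7, 16 (2 points).
  x = 17: rhs = 0, matching y values: 0 (1 points).
  x = 18: rhs = 7, matching y values: none (0 points).
  x = 19: rhs = 7, matching y values: none (0 points).
  x = 20: rhs = 6, matching y values: 11, 12 (2 points).
  x = 21: rhs = 10, matching y values: none (0 points).
  x = 22: rhs = 2, matching y values: 5, 18 (2 points).
Total affine count: 19.
Full point count |E(F_23)| = 19 + 1 = 20.
Hasse bound: |20 − (23+1)| = |-4| = 4 ≤ 2√23 ≈ 9.5917 ✓.


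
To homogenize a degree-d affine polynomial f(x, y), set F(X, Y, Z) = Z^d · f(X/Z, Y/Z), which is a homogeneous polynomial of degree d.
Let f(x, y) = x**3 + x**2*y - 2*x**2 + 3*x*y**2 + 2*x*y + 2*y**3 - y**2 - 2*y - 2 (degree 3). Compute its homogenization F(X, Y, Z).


F(X, Y, Z) = X**3 + X**2*Y - 2*X**2*Z + 3*X*Y**2 + 2*X*Y*Z + 2*Y**3 - Y**2*Z - 2*Y*Z**2 - 2*Z**3

deg(f) = 3.
Substitute x = X/Z, y = Y/Z into f, then multiply by Z^3.
  monomial 1·x^3·y^0 ↦ 1·X^3·Y^0·Z^0.
  monomial 1·x^2·y^1 ↦ 1·X^2·Y^1·Z^0.
  monomial -2·x^2·y^0 ↦ -2·X^2·Y^0·Z^1.
  monomial 3·x^1·y^2 ↦ 3·X^1·Y^2·Z^0.
  monomial 2·x^1·y^1 ↦ 2·X^1·Y^1·Z^1.
  monomial 2·x^0·y^3 ↦ 2·X^0·Y^3·Z^0.
  monomial -1·x^0·y^2 ↦ -1·X^0·Y^2·Z^1.
  monomial -2·x^0·y^1 ↦ -2·X^0·Y^1·Z^2.
  monomial -2·x^0·y^0 ↦ -2·X^0·Y^0·Z^3.
Collecting: F(X, Y, Z) = X**3 + X**2*Y - 2*X**2*Z + 3*X*Y**2 + 2*X*Y*Z + 2*Y**3 - Y**2*Z - 2*Y*Z**2 - 2*Z**3.


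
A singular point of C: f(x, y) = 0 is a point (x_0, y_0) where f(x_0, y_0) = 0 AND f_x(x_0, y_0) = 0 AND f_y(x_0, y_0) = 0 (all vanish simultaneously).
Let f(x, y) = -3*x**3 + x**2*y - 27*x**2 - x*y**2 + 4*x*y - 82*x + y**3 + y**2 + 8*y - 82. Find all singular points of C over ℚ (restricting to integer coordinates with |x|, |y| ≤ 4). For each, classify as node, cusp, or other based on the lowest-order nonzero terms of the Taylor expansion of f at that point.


Singular points: {(-3, -1)}; classification: node.

Compute partial derivatives:
  f_x = -9*x**2 + 2*x*y - 54*x - y**2 + 4*y - 82.
  f_y = x**2 - 2*x*y + 4*x + 3*y**2 + 2*y + 8.
Scan x_0 ∈ {−4, ..., 4}. For each x_0, f_y(x_0, y) is a polynomial in y; find its integer roots y ∈ {−4, ..., 4}, then test f_x and f at those candidates.
  x = -4: f_y(-4, y) = 3*y**2 + 10*y + 8; vanishes at y ∈ {-2}. (-4, -2): f_x = -6 ≠ 0.
  x = -3: f_y(-3, y) = 3*y**2 + 8*y + 5; vanishes at y ∈ {-1}. (-3, -1): f_x = 0, f = 0 — SINGULAR.
  x = -2: f_y(-2, y) = 3*y**2 + 6*y + 4; no integer root y with |y| ≤ 4.
  x = -1: f_y(-1, y) = 3*y**2 + 4*y + 5; no integer root y with |y| ≤ 4.
  x = 0: f_y(0, y) = 3*y**2 + 2*y + 8; no integer root y with |y| ≤ 4.
  x = 1: f_y(1, y) = 3*y**2 + 13; no integer root y with |y| ≤ 4.
  x = 2: f_y(2, y) = 3*y**2 - 2*y + 20; no integer root y with |y| ≤ 4.
  x = 3: f_y(3, y) = 3*y**2 - 4*y + 29; no integer root y with |y| ≤ 4.
  x = 4: f_y(4, y) = 3*y**2 - 6*y + 40; no integer root y with |y| ≤ 4.
Only singular point on the grid: (-3, -1).
Classify: substitute x = -3 + u, y = -1 + v and expand: f = -3*u**3 + u**2*v - u**2 - u*v**2 + v**3 + v**2.
No constant or linear terms (consistent with a singular point). Quadratic part: -u**2 + v**2. Cubic part: -3*u**3 + u**2*v - u*v**2 + v**3.
The quadratic part v**2 - u**2 = (v − u)(v + u) splits into two distinct linear factors, so there are two distinct tangent lines y − -1 = ±(x − -3) — this is a node (ordinary double point).
Classification: node.


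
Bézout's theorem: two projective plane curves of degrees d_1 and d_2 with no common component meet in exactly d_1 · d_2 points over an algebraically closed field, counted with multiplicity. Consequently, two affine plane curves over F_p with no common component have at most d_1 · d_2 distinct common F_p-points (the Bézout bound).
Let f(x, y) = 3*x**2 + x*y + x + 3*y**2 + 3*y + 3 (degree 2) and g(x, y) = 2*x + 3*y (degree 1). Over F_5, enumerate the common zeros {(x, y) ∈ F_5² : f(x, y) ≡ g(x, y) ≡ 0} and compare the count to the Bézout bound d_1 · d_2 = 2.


Common zeros: ∅; count = 0; Bézout bound = 2.

deg(f) = 2, deg(g) = 1, so Bézout bound = 2.
Scan x ∈ F_5. For each x, list the y ∈ F_5 with f(x, y) ≡ 0 and those with g(x, y) ≡ 0 (mod 5); the common zeros in that column are the intersection.
  x = 0: f ≡ 0 at y ∈ ∅; g ≡ 0 at y ∈ {0}; common: ∅.
  x = 1: f ≡ 0 at y ∈ ∅; g ≡ 0 at y ∈ {1}; common: ∅.
  x = 2: f ≡ 0 at y ∈ {1, 4}; g ≡ 0 at y ∈ {2}; common: ∅.
  x = 3: f ≡ 0 at y ∈ {4}; g ≡ 0 at y ∈ {3}; common: ∅.
  x = 4: f ≡ 0 at y ∈ {0, 1}; g ≡ 0 at y ∈ {4}; common: ∅.
Collecting: common zeros = ∅, so the count is 0.
Comparison with the Bézout bound: 0 ≤ 2 = deg(f)·deg(g), as expected for curves with no common component (the affine F_5-count falls short of the bound because intersections may lie at infinity, over extension fields, or carry multiplicity).


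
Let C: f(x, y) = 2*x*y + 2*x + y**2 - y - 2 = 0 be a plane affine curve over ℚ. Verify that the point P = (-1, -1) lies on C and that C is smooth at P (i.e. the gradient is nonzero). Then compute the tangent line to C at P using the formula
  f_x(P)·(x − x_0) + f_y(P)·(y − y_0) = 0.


Tangent line at P: -5*y - 5 = 0.

Step 1: f(-1, -1) = 0, so P lies on C.
Step 2: partial derivatives
  f_x(x, y) = 2*y + 2, f_y(x, y) = 2*x + 2*y - 1.
  f_x(P) = 0, f_y(P) = -5 (gradient nonzero, so P is smooth).
Step 3: tangent line at P: 0·(x − -1) + -5·(y − -1) = 0.
Expanding: -5*y - 5 = 0.


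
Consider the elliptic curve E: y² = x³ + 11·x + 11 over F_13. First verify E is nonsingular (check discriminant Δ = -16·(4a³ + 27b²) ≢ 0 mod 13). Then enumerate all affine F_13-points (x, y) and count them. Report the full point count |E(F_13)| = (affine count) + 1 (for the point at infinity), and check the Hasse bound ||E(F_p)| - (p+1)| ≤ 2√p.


Affine points = {(1, 6), (1, 7), (5, 3), (5, 10), (8, 0), (10, 4), (10, 9), (12, 5), (12, 8)}; affine count = 9; |E(F_13)| = 10.

Discriminant check: Δ ∝ 4a³ + 27b² = 4·11³ + 27·11² = 4·1331 + 27·121 ≡ 11 (mod 13). Nonzero ⇒ E is nonsingular.
For each x ∈ F_13, compute rhs = x³ + 11·x + 11 mod 13, then count y ∈ F_13 with y² ≡ rhs.
  x = 0: rhs = 11, matching y values: none (0 points).
  x = 1: rhs = 10, matching y values: 6, 7 (2 points).
  x = 2: rhs = 2, matching y values: none (0 points).
  x = 3: rhs = 6, matching y values: none (0 points).
  x = 4: rhs = 2, matching y values: none (0 points).
  x = 5: rhs = 9, matching y values: 3, 10 (2 points).
  x = 6: rhs = 7, matching y values: none (0 points).
  x = 7: rhs = 2, matching y values: none (0 points).
  x = 8: rhs = 0, matching y values: 0 (1 points).
  x = 9: rhs = 7, matching y values: none (0 points).
  x = 10: rhs = 3, matching y values: 4, 9 (2 points).
  x = 11: rhs = 7, matching y values: none (0 points).
  x = 12: rhs = 12, matching y values: 5, 8 (2 points).
Total affine count: 9.
Full point count |E(F_13)| = 9 + 1 = 10.
Hasse bound: |10 − (13+1)| = |-4| = 4 ≤ 2√13 ≈ 7.2111 ✓.


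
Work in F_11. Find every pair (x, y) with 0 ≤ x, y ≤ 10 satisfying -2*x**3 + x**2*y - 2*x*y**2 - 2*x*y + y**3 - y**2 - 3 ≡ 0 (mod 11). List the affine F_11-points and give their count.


Affine F_11-points: {(1, 2), (3, 9), (4, 2), (5, 0), (6, 7), (6, 10), (7, 2), (7, 6), (7, 7), (8, 9), (9, 5), (9, 6), (9, 8), (10, 3), (10, 9)}; count = 15.

For each of the 121 pairs (x, y) ∈ F_11², evaluate f(x, y) mod 11. Record the zeros.
  x = 0: [0↦8, 1↦8, 2↦1, 3↦4, 4↦1, 5↦9, 6↦1, 7↦5, 8↦5, 9↦7, 10↦6]  zeros at y ∈ ∅
  x = 1: [0↦6, 1↦3, 2↦0, 3↦3, 4↦7, 5↦7, 6↦9, 7↦8, 8↦10, 9↦10, 10↦3]  zeros at y ∈ {2}
  x = 2: [0↦3, 1↦10, 2↦2, 3↦7, 4↦9, 5↦3, 6↦6, 7↦2, 8↦8, 9↦8, 10↦8]  zeros at y ∈ ∅
  x = 3: [0↦9, 1↦6, 2↦6, 3↦4, 4↦6, 5↦7, 6↦2, 7↦8, 8↦9, 9↦0, 10↦9]  zeros at y ∈ {9}
  x = 4: [0↦1, 1↦1, 2↦0, 3↦4, 4↦8, 5↦7, 6↦7, 7↦3, 8↦1, 9↦7, 10↦5]  zeros at y ∈ {2}
  x = 5: [0↦0, 1↦5, 2↦5, 3↦6, 4↦3, 5↦2, 6↦9, 7↦8, 8↦5, 9↦6, 10↦6]  zeros at y ∈ {0}
  x = 6: [0↦5, 1↦6, 2↦9, 3↦9, 4↦1, 5↦2, 6↦7, 7↦0, 8↦9, 9↦7, 10↦0]  zeros at y ∈ {7, 10}
  x = 7: [0↦4, 1↦3, 2↦0, 3↦1, 4↦1, 5↦6, 6↦0, 7↦0, 8↦1, 9↦9, 10↦8]  zeros at y ∈ {2, 6, 7}
  x = 8: [0↦7, 1↦6, 2↦10, 3↦3, 4↦2, 5↦2, 6↦9, 7↦7, 8↦2, 9↦0, 10↦7]  zeros at y ∈ {9}
  x = 9: [0↦2, 1↦3, 2↦5, 3↦3, 4↦3, 5↦0, 6↦0, 7↦9, 8↦0, 9↦1, 10↦7]  zeros at y ∈ {5, 6, 8}
  x = 10: [0↦10, 1↦4, 2↦6, 3↦0, 4↦3, 5↦10, 6↦5, 7↦5, 8↦5, 9↦0, 10↦7]  zeros at y ∈ {3, 9}
Collecting zeros: affine points = {(1, 2), (3, 9), (4, 2), (5, 0), (6, 7), (6, 10), (7, 2), (7, 6), (7, 7), (8, 9), (9, 5), (9, 6), (9, 8), (10, 3), (10, 9)}.
Total count |C(F_11)_aff| = 15.


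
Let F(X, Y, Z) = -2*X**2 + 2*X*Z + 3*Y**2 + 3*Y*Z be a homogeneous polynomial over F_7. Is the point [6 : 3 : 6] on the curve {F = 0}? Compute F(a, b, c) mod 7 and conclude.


F(6,3,6) ≡ 4 (mod 7); P is NOT on the curve.

Evaluate F(6, 3, 6) term-by-term (mod 7).
  -2*X**2 ↦ -2·36·1·1 = -72
  2*X*Z ↦ 2·6·1·6 = 72
  3*Y**2 ↦ 3·1·9·1 = 27
  3*Y*Z ↦ 3·1·3·6 = 54
Sum: F(6, 3, 6) = (-72) + (72) + (27) + (54) = 81.
Reducing mod 7: 81 ≡ 4 (mod 7).
Since F(a, b, c) ≡ 4 ≠ 0 (mod 7), P does NOT lie on the curve.


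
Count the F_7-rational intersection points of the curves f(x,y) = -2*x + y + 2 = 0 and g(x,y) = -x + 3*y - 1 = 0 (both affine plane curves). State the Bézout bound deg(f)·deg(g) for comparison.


Common zeros: {(0, 5)}; count = 1; Bézout bound = 1.

deg(f) = 1, deg(g) = 1, so Bézout bound = 1.
Scan x ∈ F_7. For each x, list the y ∈ F_7 with f(x, y) ≡ 0 and those with g(x, y) ≡ 0 (mod 7); the common zeros in that column are the intersection.
  x = 0: f ≡ 0 at y ∈ {5}; g ≡ 0 at y ∈ {5}; common: {5}.
  x = 1: f ≡ 0 at y ∈ {0}; g ≡ 0 at y ∈ {3}; common: ∅.
  x = 2: f ≡ 0 at y ∈ {2}; g ≡ 0 at y ∈ {1}; common: ∅.
  x = 3: f ≡ 0 at y ∈ {4}; g ≡ 0 at y ∈ {6}; common: ∅.
  x = 4: f ≡ 0 at y ∈ {6}; g ≡ 0 at y ∈ {4}; common: ∅.
  x = 5: f ≡ 0 at y ∈ {1}; g ≡ 0 at y ∈ {2}; common: ∅.
  x = 6: f ≡ 0 at y ∈ {3}; g ≡ 0 at y ∈ {0}; common: ∅.
Collecting: common zeros = {(0, 5)}, so the count is 1.
Comparison with the Bézout bound: 1 ≤ 1 = deg(f)·deg(g), as expected for curves with no common component (the bound is attained).


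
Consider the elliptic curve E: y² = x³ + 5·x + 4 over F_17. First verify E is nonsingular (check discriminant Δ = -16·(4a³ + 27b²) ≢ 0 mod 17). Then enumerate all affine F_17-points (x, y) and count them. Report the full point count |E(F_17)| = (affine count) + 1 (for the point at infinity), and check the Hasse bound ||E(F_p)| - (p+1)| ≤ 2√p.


Affine points = {(0, 2), (0, 15), (5, 1), (5, 16), (7, 5), (7, 12), (9, 8), (9, 9), (10, 0), (11, 8), (11, 9), (14, 8), (14, 9), (16, 7), (16, 10)}; affine count = 15; |E(F_17)| = 16.

Discriminant check: Δ ∝ 4a³ + 27b² = 4·5³ + 27·4² = 4·125 + 27·16 ≡ 14 (mod 17). Nonzero ⇒ E is nonsingular.
For each x ∈ F_17, compute rhs = x³ + 5·x + 4 mod 17, then count y ∈ F_17 with y² ≡ rhs.
  x = 0: rhs = 4, matching y values: 2, 15 (2 points).
  x = 1: rhs = 10, matching y values: none (0 points).
  x = 2: rhs = 5, matching y values: none (0 points).
  x = 3: rhs = 12, matching y values: none (0 points).
  x = 4: rhs = 3, matching y values: none (0 points).
  x = 5: rhs = 1, matching y values: 1, 16 (2 points).
  x = 6: rhs = 12, matching y values: none (0 points).
  x = 7: rhs = 8, matching y values: 5, 12 (2 points).
  x = 8: rhs = 12, matching y values: none (0 points).
  x = 9: rhs = 13, matching y values: 8, 9 (2 points).
  x = 10: rhs = 0, matching y values: 0 (1 points).
  x = 11: rhs = 13, matching y values: 8, 9 (2 points).
  x = 12: rhs = 7, matching y values: none (0 points).
  x = 13: rhs = 5, matching y values: none (0 points).
  x = 14: rhs = 13, matching y values: 8, 9 (2 points).
  x = 15: rhs = 3, matching y values: none (0 points).
  x = 16: rhs = 15, matching y values: 7, 10 (2 points).
Total affine count: 15.
Full point count |E(F_17)| = 15 + 1 = 16.
Hasse bound: |16 − (17+1)| = |-2| = 2 ≤ 2√17 ≈ 8.2462 ✓.


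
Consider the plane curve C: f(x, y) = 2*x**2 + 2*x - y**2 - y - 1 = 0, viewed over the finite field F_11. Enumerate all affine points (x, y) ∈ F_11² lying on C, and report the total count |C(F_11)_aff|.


Affine F_11-points: {(2, 0), (2, 10), (3, 3), (3, 7), (4, 2), (4, 8), (6, 2), (6, 8), (7, 3), (7, 7), (8, 0), (8, 10)}; count = 12.

For each of the 121 pairs (x, y) ∈ F_11², evaluate f(x, y) mod 11. Record the zeros.
  x = 0: [0↦10, 1↦8, 2↦4, 3↦9, 4↦1, 5↦2, 6↦1, 7↦9, 8↦4, 9↦8, 10↦10]  zeros at y ∈ ∅
  x = 1: [0↦3, 1↦1, 2↦8, 3↦2, 4↦5, 5↦6, 6↦5, 7↦2, 8↦8, 9↦1, 10↦3]  zeros at y ∈ ∅
  x = 2: [0↦0, 1↦9, 2↦5, 3↦10, 4↦2, 5↦3, 6↦2, 7↦10, 8↦5, 9↦9, 10↦0]  zeros at y ∈ {0, 10}
  x = 3: [0↦1, 1↦10, 2↦6, 3↦0, 4↦3, 5↦4, 6↦3, 7↦0, 8↦6, 9↦10, 10↦1]  zeros at y ∈ {3, 7}
  x = 4: [0↦6, 1↦4, 2↦0, 3↦5, 4↦8, 5↦9, 6↦8, 7↦5, 8↦0, 9↦4, 10↦6]  zeros at y ∈ {2, 8}
  x = 5: [0↦4, 1↦2, 2↦9, 3↦3, 4↦6, 5↦7, 6↦6, 7↦3, 8↦9, 9↦2, 10↦4]  zeros at y ∈ ∅
  x = 6: [0↦6, 1↦4, 2↦0, 3↦5, 4↦8, 5↦9, 6↦8, 7↦5, 8↦0, 9↦4, 10↦6]  zeros at y ∈ {2, 8}
  x = 7: [0↦1, 1↦10, 2↦6, 3↦0, 4↦3, 5↦4, 6↦3, 7↦0, 8↦6, 9↦10, 10↦1]  zeros at y ∈ {3, 7}
  x = 8: [0↦0, 1↦9, 2↦5, 3↦10, 4↦2, 5↦3, 6↦2, 7↦10, 8↦5, 9↦9, 10↦0]  zeros at y ∈ {0, 10}
  x = 9: [0↦3, 1↦1, 2↦8, 3↦2, 4↦5, 5↦6, 6↦5, 7↦2, 8↦8, 9↦1, 10↦3]  zeros at y ∈ ∅
  x = 10: [0↦10, 1↦8, 2↦4, 3↦9, 4↦1, 5↦2, 6↦1, 7↦9, 8↦4, 9↦8, 10↦10]  zeros at y ∈ ∅
Collecting zeros: affine points = {(2, 0), (2, 10), (3, 3), (3, 7), (4, 2), (4, 8), (6, 2), (6, 8), (7, 3), (7, 7), (8, 0), (8, 10)}.
Total count |C(F_11)_aff| = 12.


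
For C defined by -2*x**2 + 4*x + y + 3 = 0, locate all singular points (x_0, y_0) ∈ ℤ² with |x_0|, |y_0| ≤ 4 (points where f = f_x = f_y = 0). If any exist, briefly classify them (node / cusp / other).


No singular points in the scanned grid; C is smooth there.

Compute partial derivatives:
  f_x = 4 - 4*x.
  f_y = 1.
f_y = 1 is a nonzero constant, so f_y never vanishes: no point (x, y) can satisfy f = f_x = f_y = 0. In particular no (x, y) ∈ {−4, ..., 4}² is singular; the curve is smooth.


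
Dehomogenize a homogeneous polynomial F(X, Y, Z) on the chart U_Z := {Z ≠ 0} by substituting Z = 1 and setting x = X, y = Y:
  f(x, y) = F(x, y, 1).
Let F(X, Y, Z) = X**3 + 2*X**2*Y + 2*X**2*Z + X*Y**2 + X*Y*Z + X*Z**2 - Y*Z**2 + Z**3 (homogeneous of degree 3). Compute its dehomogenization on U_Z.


f(x, y) = x**3 + 2*x**2*y + 2*x**2 + x*y**2 + x*y + x - y + 1

On U_Z we set Z = 1. Each monomial c·X^i·Y^j·Z^k in F becomes c·x^i·y^j·1^k = c·x^i·y^j.
Substituting Z = 1: F(X, Y, 1) = x**3 + 2*x**2*y + 2*x**2 + x*y**2 + x*y + x - y + 1.
Note: deg(f) ≤ deg(F) = 3; strict inequality happens when F is divisible by Z (lost terms).


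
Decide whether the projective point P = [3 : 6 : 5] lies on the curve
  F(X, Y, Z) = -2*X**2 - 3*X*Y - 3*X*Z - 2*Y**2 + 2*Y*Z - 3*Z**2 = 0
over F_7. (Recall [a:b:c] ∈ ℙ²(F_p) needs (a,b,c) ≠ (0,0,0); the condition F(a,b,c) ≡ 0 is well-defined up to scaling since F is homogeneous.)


F(3,6,5) ≡ 6 (mod 7); P is NOT on the curve.

Evaluate F(3, 6, 5) term-by-term (mod 7).
  -2*X**2 ↦ -2·9·1·1 = -18
  -3*X*Y ↦ -3·3·6·1 = -54
  -3*X*Z ↦ -3·3·1·5 = -45
  -2*Y**2 ↦ -2·1·36·1 = -72
  2*Y*Z ↦ 2·1·6·5 = 60
  -3*Z**2 ↦ -3·1·1·25 = -75
Sum: F(3, 6, 5) = (-18) + (-54) + (-45) + (-72) + (60) + (-75) = -204.
Reducing mod 7: -204 ≡ 6 (mod 7).
Since F(a, b, c) ≡ 6 ≠ 0 (mod 7), P does NOT lie on the curve.


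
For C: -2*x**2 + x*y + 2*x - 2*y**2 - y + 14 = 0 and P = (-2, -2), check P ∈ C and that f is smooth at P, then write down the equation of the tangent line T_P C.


Tangent line at P: 8*x + 5*y + 26 = 0.

Step 1: f(-2, -2) = 0, so P lies on C.
Step 2: partial derivatives
  f_x(x, y) = -4*x + y + 2, f_y(x, y) = x - 4*y - 1.
  f_x(P) = 8, f_y(P) = 5 (gradient nonzero, so P is smooth).
Step 3: tangent line at P: 8·(x − -2) + 5·(y − -2) = 0.
Expanding: 8*x + 5*y + 26 = 0.


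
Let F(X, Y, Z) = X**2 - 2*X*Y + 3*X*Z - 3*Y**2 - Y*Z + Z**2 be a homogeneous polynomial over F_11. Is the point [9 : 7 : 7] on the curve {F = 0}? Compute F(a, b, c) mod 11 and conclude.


F(9,7,7) ≡ 8 (mod 11); P is NOT on the curve.

Evaluate F(9, 7, 7) term-by-term (mod 11).
  X**2 ↦ 1·81·1·1 = 81
  -2*X*Y ↦ -2·9·7·1 = -126
  3*X*Z ↦ 3·9·1·7 = 189
  -3*Y**2 ↦ -3·1·49·1 = -147
  -Y*Z ↦ -1·1·7·7 = -49
  Z**2 ↦ 1·1·1·49 = 49
Sum: F(9, 7, 7) = (81) + (-126) + (189) + (-147) + (-49) + (49) = -3.
Reducing mod 11: -3 ≡ 8 (mod 11).
Since F(a, b, c) ≡ 8 ≠ 0 (mod 11), P does NOT lie on the curve.


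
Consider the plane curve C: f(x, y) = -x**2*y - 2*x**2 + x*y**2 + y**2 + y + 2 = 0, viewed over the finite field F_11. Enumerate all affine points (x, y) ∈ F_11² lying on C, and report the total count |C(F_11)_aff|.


Affine F_11-points: {(0, 4), (0, 6), (1, 0), (2, 2), (2, 10), (3, 5), (3, 8), (4, 7), (5, 1), (5, 3), (10, 0), (10, 1), (10, 2), (10, 3), (10, 4), (10, 5), (10, 6), (10, 7), (10, 8), (10, 9), (10, 10)}; count = 21.

For each of the 121 pairs (x, y) ∈ F_11², evaluate f(x, y) mod 11. Record the zeros.
  x = 0: [0↦2, 1↦4, 2↦8, 3↦3, 4↦0, 5↦10, 6↦0, 7↦3, 8↦8, 9↦4, 10↦2]  zeros at y ∈ {4, 6}
  x = 1: [0↦0, 1↦2, 2↦8, 3↦7, 4↦10, 5↦6, 6↦6, 7↦10, 8↦7, 9↦8, 10↦2]  zeros at y ∈ {0}
  x = 2: [0↦5, 1↦5, 2↦0, 3↦1, 4↦8, 5↦10, 6↦7, 7↦10, 8↦8, 9↦1, 10↦0]  zeros at y ∈ {2, 10}
  x = 3: [0↦6, 1↦2, 2↦6, 3↦7, 4↦5, 5↦0, 6↦3, 7↦3, 8↦0, 9↦5, 10↦7]  zeros at y ∈ {5, 8}
  x = 4: [0↦3, 1↦4, 2↦4, 3↦3, 4↦1, 5↦9, 6↦5, 7↦0, 8↦5, 9↦9, 10↦1]  zeros at y ∈ {7}
  x = 5: [0↦7, 1↦0, 2↦5, 3↦0, 4↦7, 5↦4, 6↦2, 7↦1, 8↦1, 9↦2, 10↦4]  zeros at y ∈ {1, 3}
  x = 6: [0↦7, 1↦1, 2↦9, 3↦9, 4↦1, 5↦7, 6↦5, 7↦6, 8↦10, 9↦6, 10↦5]  zeros at y ∈ ∅
  x = 7: [0↦3, 1↦7, 2↦5, 3↦8, 4↦5, 5↦7, 6↦3, 7↦4, 8↦10, 9↦10, 10↦4]  zeros at y ∈ ∅
  x = 8: [0↦6, 1↦7, 2↦4, 3↦8, 4↦8, 5↦4, 6↦7, 7↦6, 8↦1, 9↦3, 10↦1]  zeros at y ∈ ∅
  x = 9: [0↦5, 1↦1, 2↦6, 3↦9, 4↦10, 5↦9, 6↦6, 7↦1, 8↦5, 9↦7, 10↦7]  zeros at y ∈ ∅
  x = 10: [0↦0, 1↦0, 2↦0, 3↦0, 4↦0, 5↦0, 6↦0, 7↦0, 8↦0, 9↦0, 10↦0]  zeros at y ∈ {0, 1, 2, 3, 4, 5, 6, 7, 8, 9, 10}
Collecting zeros: affine points = {(0, 4), (0, 6), (1, 0), (2, 2), (2, 10), (3, 5), (3, 8), (4, 7), (5, 1), (5, 3), (10, 0), (10, 1), (10, 2), (10, 3), (10, 4), (10, 5), (10, 6), (10, 7), (10, 8), (10, 9), (10, 10)}.
Total count |C(F_11)_aff| = 21.
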